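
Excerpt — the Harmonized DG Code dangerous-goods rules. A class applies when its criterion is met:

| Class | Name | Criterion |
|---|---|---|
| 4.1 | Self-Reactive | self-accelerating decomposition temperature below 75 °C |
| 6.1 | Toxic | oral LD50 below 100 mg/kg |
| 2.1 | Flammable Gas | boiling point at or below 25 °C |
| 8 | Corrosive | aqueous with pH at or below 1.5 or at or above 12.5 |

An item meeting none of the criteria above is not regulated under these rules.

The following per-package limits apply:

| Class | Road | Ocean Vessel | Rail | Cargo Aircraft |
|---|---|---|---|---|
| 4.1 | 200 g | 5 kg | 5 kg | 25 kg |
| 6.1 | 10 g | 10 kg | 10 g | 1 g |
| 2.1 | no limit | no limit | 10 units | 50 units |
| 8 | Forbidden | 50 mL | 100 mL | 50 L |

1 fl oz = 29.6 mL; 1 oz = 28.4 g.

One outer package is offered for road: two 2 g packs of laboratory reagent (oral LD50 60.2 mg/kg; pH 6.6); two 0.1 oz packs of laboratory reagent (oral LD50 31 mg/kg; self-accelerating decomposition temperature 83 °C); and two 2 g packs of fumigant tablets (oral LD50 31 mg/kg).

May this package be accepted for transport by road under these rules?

The laboratory reagent has oral LD50 60.2 mg/kg, which is < 100 mg/kg, so it is Class 6.1 (Toxic).
Oral LD50 31 mg/kg meets the Class 6.1 criterion (Toxic), so the laboratory reagent is Class 6.1.
With oral LD50 31 mg/kg (< 100 mg/kg), the fumigant tablets fall in Class 6.1.
Class 6.1 net quantity: (two 2 g packs = 4 g) + (two 0.1 oz packs = 5.68 g) + (two 2 g packs = 4 g) = 13.68 g.
13.68 g > 10 g (road limit, Class 6.1) — over the limit.

No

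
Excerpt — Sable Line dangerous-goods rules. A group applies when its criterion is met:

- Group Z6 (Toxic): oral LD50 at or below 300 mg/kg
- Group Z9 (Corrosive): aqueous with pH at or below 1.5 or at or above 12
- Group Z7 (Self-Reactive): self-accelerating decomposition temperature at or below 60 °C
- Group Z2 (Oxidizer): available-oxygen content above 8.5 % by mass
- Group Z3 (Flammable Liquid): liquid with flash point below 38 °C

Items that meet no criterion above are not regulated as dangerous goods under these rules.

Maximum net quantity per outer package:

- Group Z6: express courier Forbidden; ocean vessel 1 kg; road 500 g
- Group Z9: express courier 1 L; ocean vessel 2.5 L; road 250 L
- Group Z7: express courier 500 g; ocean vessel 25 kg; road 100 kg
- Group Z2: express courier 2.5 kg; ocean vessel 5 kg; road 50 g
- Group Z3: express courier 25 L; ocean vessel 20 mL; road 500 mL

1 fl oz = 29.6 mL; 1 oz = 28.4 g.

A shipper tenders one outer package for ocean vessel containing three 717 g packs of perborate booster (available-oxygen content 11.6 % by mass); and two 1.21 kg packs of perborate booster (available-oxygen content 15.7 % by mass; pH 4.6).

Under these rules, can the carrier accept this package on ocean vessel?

Available-oxygen content 11.6 % by mass meets the Group Z2 criterion (Oxidizer), so the perborate booster is Group Z2.
With available-oxygen content 15.7 % by mass (> 8.5 % by mass), the perborate booster falls in Group Z2.
Total Group Z2: (three 717 g packs = 2.151 kg) + (two 1.21 kg packs = 2.42 kg) = 4.571 kg.
That is within the Group Z2 ocean vessel limit of 5 kg.

Yes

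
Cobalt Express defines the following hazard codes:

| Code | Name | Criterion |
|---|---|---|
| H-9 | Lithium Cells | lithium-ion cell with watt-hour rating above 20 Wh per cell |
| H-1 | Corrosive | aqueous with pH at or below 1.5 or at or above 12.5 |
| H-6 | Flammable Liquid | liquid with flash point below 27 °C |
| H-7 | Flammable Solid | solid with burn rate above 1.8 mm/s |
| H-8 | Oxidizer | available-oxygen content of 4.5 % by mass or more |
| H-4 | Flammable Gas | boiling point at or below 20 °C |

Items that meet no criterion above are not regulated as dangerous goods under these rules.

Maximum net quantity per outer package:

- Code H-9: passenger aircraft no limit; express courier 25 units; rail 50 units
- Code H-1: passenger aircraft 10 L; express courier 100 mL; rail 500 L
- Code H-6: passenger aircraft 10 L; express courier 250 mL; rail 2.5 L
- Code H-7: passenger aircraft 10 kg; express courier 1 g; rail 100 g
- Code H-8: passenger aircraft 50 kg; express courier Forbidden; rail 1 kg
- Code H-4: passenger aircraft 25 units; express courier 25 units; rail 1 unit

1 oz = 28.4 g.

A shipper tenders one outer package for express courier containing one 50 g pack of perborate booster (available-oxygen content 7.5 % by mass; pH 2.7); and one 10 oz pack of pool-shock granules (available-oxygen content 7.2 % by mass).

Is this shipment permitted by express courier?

No

The perborate booster has available-oxygen content 7.5 % by mass, which is ≥ 4.5 % by mass, so it is Code H-8 (Oxidizer).
Available-oxygen content 7.2 % by mass meets the Code H-8 criterion (Oxidizer), so the pool-shock granules are Code H-8.
Total Code H-8: 50 g + (one 10 oz pack = 284 g) = 334 g.
Code H-8 is Forbidden by express courier.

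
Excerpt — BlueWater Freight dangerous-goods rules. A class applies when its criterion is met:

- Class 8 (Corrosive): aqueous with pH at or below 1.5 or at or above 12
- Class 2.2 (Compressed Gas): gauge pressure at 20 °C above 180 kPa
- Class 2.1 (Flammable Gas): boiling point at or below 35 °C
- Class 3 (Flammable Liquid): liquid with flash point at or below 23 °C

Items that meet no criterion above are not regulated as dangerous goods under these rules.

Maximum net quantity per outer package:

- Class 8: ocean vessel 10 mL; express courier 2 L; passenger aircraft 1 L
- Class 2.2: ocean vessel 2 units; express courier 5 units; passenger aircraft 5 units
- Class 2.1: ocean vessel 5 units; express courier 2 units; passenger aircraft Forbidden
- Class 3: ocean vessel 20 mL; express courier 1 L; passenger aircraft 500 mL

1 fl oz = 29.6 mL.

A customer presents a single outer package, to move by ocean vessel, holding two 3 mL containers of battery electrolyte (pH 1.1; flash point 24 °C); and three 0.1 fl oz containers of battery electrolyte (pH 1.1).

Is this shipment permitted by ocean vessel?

No

Battery electrolyte: pH 1.1 ≤ 1.5 → Class 8 (Corrosive).
With pH 1.1 (≤ 1.5), the battery electrolyte falls in Class 8.
Total Class 8: (two 3 mL containers = 6 mL) + (three 0.1 fl oz containers = 8.88 mL) = 14.88 mL.
That exceeds the Class 8 ocean vessel limit of 10 mL.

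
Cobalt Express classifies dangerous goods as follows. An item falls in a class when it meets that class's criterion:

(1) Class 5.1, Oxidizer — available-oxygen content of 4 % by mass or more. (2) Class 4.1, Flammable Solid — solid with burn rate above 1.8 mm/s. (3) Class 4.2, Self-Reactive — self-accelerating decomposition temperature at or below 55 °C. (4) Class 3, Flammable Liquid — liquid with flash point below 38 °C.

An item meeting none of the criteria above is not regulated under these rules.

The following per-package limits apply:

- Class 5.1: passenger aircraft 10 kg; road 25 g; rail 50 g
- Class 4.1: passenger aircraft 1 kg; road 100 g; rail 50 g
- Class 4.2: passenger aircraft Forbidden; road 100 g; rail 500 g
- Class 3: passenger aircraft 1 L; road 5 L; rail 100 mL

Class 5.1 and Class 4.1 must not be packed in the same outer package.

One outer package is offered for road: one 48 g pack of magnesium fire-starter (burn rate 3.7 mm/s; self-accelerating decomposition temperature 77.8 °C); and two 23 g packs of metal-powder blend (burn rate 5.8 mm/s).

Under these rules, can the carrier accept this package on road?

Magnesium fire-starter: burn rate 3.7 mm/s > 1.8 mm/s → Class 4.1 (Flammable Solid).
Burn rate 5.8 mm/s meets the Class 4.1 criterion (Flammable Solid), so the metal-powder blend is Class 4.1.
Class 4.1 net quantity: 48 g + (two 23 g packs = 46 g) = 94 g.
That is within the Class 4.1 road limit of 100 g.

Yes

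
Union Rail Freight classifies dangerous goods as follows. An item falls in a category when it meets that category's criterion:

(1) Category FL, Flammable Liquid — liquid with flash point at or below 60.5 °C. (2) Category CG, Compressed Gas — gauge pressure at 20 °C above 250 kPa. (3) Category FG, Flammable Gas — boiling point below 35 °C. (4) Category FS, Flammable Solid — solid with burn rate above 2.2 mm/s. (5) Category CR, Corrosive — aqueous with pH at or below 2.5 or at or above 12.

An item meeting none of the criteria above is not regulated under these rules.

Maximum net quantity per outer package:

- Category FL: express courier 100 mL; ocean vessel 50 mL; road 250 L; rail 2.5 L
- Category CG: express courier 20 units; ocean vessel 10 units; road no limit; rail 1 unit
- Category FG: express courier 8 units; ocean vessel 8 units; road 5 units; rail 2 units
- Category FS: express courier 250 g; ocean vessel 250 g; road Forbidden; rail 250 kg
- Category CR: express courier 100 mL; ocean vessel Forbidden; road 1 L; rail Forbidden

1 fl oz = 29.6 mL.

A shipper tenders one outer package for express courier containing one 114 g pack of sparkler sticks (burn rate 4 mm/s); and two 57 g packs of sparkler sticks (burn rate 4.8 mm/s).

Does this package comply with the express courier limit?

Sparkler sticks: burn rate 4 mm/s > 2.2 mm/s → Category FS (Flammable Solid).
The sparkler sticks have burn rate 4.8 mm/s, which is > 2.2 mm/s, so they are Category FS (Flammable Solid).
Total Category FS: 114 g + (two 57 g packs = 114 g) = 228 g.
That is within the Category FS express courier limit of 250 g.

Yes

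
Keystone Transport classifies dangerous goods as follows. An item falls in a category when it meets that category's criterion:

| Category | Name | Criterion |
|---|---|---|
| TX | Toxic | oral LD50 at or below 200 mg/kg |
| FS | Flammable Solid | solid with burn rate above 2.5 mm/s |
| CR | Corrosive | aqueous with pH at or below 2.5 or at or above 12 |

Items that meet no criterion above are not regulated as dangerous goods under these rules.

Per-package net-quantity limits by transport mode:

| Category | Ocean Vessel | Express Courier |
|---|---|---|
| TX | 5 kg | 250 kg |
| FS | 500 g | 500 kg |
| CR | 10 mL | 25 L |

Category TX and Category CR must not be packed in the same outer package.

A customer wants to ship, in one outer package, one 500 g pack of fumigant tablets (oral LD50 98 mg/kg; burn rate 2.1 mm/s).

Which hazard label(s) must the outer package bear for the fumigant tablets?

Category TX

With oral LD50 98 mg/kg (≤ 200 mg/kg), the fumigant tablets fall in Category TX.
Only the Category TX label is required.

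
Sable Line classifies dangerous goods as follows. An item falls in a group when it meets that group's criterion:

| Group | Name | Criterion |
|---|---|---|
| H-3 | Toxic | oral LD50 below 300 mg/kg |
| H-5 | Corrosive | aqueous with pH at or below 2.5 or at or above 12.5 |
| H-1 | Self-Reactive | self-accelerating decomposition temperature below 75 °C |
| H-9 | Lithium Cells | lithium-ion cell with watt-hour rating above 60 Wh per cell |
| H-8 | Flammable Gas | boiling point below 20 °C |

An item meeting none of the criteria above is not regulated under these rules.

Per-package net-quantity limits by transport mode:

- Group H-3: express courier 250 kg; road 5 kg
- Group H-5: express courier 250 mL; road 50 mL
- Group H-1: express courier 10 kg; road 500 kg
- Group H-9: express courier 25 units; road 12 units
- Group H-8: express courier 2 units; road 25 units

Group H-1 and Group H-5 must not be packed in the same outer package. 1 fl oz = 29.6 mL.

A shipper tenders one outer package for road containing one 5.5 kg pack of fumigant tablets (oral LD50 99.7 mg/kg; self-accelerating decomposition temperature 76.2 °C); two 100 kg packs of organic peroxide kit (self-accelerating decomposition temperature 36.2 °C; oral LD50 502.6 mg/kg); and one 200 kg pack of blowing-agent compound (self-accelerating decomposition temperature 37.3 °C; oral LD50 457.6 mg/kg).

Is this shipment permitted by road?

No

The fumigant tablets have oral LD50 99.7 mg/kg, which is < 300 mg/kg, so they are Group H-3 (Toxic).
Organic peroxide kit: self-accelerating decomposition temperature 36.2 °C < 75 °C → Group H-1 (Self-Reactive).
Blowing-agent compound: self-accelerating decomposition temperature 37.3 °C < 75 °C → Group H-1 (Self-Reactive).
Group H-3 quantity: 5.5 kg.
5.5 kg exceeds the road limit of 5 kg for Group H-3.
Group H-1 net quantity: (two 100 kg packs = 200 kg) + 200 kg = 400 kg.
400 kg is within the road limit of 500 kg for Group H-1.
The segregation rule (Group H-1 with Group H-5) does not apply to Group H-3 with Group H-1.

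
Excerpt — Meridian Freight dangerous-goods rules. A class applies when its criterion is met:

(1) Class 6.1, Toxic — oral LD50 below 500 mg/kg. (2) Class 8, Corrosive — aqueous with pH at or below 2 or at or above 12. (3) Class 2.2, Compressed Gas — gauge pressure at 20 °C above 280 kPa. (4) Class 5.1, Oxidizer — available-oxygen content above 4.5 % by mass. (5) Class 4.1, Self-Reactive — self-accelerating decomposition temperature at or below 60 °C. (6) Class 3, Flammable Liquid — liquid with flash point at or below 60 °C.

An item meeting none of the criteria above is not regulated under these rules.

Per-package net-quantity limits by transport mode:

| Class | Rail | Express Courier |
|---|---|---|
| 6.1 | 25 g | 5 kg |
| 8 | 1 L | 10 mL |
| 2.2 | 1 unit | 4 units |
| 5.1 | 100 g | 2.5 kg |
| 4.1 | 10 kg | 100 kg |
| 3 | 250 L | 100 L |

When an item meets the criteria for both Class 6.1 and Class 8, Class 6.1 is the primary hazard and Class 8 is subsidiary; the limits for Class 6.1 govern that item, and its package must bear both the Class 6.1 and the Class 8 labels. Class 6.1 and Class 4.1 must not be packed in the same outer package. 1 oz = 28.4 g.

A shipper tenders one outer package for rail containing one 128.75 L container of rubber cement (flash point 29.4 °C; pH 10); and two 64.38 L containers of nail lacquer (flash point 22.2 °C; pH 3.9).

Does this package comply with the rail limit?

No

With flash point 29.4 °C (≤ 60 °C), the rubber cement falls in Class 3.
With flash point 22.2 °C (≤ 60 °C), the nail lacquer falls in Class 3.
Total Class 3: 128.75 L + (two 64.38 L containers = 128.76 L) = 257.51 L.
That exceeds the Class 3 rail limit of 250 L.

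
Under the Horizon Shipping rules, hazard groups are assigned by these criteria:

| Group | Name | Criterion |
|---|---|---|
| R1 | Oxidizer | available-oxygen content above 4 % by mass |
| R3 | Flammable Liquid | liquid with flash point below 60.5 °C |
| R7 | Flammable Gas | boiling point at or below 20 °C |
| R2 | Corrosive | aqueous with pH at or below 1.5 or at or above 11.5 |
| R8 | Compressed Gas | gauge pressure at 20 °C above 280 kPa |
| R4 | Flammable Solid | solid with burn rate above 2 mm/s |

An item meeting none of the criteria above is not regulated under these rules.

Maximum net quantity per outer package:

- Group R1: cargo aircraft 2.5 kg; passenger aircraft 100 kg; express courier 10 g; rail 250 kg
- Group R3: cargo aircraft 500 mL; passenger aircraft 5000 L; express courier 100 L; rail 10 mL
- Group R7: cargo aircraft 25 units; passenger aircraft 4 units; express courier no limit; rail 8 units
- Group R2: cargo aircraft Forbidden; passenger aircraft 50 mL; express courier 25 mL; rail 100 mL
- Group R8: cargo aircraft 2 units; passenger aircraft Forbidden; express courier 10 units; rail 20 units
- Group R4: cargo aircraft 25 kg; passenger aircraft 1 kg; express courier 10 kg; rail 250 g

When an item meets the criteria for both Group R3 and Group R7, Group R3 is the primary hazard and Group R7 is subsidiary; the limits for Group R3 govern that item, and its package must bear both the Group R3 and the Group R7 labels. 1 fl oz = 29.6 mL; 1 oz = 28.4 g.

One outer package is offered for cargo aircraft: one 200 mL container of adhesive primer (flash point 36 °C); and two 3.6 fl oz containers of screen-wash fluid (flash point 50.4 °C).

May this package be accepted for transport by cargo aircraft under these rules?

Yes

Flash point 36 °C meets the Group R3 criterion (Flammable Liquid), so the adhesive primer is Group R3.
Screen-wash fluid: flash point 50.4 °C < 60.5 °C → Group R3 (Flammable Liquid).
Group R3 net quantity: 200 mL + (two 3.6 fl oz containers = 213.12 mL) = 413.12 mL.
413.12 mL ≤ 500 mL (cargo aircraft limit, Group R3) — within limit.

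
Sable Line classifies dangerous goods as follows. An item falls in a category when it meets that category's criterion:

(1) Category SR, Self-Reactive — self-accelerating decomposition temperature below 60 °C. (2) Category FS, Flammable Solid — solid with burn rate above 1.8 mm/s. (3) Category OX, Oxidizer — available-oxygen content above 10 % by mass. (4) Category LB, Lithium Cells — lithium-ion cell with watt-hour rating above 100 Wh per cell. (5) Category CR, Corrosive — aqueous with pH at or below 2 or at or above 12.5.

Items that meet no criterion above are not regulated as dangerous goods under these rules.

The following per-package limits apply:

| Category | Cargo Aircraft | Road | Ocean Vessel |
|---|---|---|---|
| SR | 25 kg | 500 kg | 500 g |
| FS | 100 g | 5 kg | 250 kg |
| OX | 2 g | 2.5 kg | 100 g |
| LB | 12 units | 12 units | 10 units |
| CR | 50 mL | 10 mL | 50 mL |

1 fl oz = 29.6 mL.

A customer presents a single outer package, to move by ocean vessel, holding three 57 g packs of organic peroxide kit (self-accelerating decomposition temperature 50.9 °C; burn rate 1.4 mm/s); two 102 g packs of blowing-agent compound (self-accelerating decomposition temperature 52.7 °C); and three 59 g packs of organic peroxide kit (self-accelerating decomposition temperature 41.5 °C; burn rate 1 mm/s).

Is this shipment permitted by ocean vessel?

No

Self-accelerating decomposition temperature 50.9 °C meets the Category SR criterion (Self-Reactive), so the organic peroxide kit is Category SR.
Self-accelerating decomposition temperature 52.7 °C meets the Category SR criterion (Self-Reactive), so the blowing-agent compound is Category SR.
Organic peroxide kit: self-accelerating decomposition temperature 41.5 °C < 60 °C → Category SR (Self-Reactive).
Total Category SR: (three 57 g packs = 171 g) + (two 102 g packs = 204 g) + (three 59 g packs = 177 g) = 552 g.
552 g > 500 g (ocean vessel limit, Category SR) — over the limit.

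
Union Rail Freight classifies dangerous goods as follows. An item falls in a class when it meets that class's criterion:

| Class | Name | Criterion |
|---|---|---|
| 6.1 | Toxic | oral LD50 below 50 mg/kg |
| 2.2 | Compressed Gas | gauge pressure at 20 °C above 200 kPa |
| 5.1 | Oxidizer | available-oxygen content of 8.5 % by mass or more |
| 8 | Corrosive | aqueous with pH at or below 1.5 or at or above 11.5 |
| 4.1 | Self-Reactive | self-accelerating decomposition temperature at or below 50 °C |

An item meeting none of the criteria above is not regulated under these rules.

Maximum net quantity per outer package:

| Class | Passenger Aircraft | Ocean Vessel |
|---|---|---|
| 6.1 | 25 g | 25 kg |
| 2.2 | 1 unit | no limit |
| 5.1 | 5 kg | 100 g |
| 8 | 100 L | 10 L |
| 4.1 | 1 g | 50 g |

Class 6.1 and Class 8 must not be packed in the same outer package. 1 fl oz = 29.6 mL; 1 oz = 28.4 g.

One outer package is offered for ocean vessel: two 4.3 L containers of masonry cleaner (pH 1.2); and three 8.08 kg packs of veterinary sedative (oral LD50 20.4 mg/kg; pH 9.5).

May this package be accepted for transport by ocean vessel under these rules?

No

The masonry cleaner has pH 1.2, which is ≤ 1.5, so it is Class 8 (Corrosive).
The veterinary sedative has oral LD50 20.4 mg/kg, which is < 50 mg/kg, so it is Class 6.1 (Toxic).
Class 6.1 quantity: three 8.08 kg packs = 24.24 kg.
That is within the Class 6.1 ocean vessel limit of 25 kg.
Class 8 quantity: two 4.3 L containers = 8.6 L.
8.6 L is within the ocean vessel limit of 10 L for Class 8.
Class 6.1 and Class 8 may not share an outer package.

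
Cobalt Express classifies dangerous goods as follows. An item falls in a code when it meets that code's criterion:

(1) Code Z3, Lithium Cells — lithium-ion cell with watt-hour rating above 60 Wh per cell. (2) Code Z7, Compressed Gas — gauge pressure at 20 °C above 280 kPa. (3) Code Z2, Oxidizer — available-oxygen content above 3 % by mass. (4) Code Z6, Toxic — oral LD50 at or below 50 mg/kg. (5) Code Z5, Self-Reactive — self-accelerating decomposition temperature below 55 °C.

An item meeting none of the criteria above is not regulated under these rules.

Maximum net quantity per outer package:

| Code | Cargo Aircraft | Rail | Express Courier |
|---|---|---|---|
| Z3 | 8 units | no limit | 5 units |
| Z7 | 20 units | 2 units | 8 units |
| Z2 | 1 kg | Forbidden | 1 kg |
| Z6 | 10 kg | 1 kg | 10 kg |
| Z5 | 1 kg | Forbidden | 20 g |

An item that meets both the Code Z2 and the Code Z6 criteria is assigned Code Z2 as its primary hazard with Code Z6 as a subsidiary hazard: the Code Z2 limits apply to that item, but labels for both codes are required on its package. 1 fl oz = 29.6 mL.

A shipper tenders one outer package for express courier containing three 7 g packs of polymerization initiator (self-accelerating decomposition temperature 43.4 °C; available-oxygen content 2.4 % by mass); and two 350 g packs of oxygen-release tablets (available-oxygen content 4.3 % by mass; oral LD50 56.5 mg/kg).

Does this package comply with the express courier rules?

No

Polymerization initiator: self-accelerating decomposition temperature 43.4 °C < 55 °C → Code Z5 (Self-Reactive).
The oxygen-release tablets have available-oxygen content 4.3 % by mass, which is > 3 % by mass, so they are Code Z2 (Oxidizer).
Code Z2 quantity: two 350 g packs = 700 g.
700 g is within the express courier limit of 1 kg for Code Z2.
Code Z5 quantity: three 7 g packs = 21 g.
That exceeds the Code Z5 express courier limit of 20 g.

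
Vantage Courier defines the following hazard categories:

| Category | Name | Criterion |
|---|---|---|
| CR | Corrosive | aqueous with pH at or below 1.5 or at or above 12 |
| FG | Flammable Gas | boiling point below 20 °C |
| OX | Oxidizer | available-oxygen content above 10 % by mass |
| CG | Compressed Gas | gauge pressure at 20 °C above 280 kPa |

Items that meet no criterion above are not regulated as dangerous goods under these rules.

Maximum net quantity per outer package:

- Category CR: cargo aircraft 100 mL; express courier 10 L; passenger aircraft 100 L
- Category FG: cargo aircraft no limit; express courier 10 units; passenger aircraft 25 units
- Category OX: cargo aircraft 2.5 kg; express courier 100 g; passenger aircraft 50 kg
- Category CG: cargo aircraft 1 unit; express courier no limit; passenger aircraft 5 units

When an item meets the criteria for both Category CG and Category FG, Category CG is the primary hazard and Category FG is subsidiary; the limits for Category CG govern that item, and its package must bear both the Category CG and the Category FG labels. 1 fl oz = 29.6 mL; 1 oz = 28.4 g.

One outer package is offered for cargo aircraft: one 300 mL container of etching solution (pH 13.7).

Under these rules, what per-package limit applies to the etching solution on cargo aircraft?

Etching solution: pH 13.7 ≥ 12 → Category CR (Corrosive).
The cargo aircraft limit for Category CR is 100 mL.

100 mL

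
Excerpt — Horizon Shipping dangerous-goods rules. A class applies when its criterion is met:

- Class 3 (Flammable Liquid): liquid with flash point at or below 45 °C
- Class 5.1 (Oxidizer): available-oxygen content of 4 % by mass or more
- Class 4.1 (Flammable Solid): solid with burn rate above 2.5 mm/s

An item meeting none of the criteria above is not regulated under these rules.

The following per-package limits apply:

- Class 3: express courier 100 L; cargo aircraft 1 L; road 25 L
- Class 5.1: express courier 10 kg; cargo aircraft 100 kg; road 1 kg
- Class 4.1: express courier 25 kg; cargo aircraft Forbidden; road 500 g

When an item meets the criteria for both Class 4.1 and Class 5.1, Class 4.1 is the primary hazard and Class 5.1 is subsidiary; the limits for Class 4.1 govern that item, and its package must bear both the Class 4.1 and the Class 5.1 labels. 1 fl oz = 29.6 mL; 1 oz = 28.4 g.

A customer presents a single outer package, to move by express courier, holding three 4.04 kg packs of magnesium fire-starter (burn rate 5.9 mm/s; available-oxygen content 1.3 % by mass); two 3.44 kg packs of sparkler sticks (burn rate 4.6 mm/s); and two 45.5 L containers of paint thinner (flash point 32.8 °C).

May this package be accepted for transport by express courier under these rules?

Yes

Burn rate 5.9 mm/s meets the Class 4.1 criterion (Flammable Solid), so the magnesium fire-starter is Class 4.1.
With burn rate 4.6 mm/s (> 2.5 mm/s), the sparkler sticks fall in Class 4.1.
Paint thinner: flash point 32.8 °C ≤ 45 °C → Class 3 (Flammable Liquid).
Class 4.1 net quantity: (three 4.04 kg packs = 12.12 kg) + (two 3.44 kg packs = 6.88 kg) = 19 kg.
19 kg is within the express courier limit of 25 kg for Class 4.1.
Class 3 quantity: two 45.5 L containers = 91 L.
That is within the Class 3 express courier limit of 100 L.
Every hazard class is within its express courier limit and no segregation rule is violated.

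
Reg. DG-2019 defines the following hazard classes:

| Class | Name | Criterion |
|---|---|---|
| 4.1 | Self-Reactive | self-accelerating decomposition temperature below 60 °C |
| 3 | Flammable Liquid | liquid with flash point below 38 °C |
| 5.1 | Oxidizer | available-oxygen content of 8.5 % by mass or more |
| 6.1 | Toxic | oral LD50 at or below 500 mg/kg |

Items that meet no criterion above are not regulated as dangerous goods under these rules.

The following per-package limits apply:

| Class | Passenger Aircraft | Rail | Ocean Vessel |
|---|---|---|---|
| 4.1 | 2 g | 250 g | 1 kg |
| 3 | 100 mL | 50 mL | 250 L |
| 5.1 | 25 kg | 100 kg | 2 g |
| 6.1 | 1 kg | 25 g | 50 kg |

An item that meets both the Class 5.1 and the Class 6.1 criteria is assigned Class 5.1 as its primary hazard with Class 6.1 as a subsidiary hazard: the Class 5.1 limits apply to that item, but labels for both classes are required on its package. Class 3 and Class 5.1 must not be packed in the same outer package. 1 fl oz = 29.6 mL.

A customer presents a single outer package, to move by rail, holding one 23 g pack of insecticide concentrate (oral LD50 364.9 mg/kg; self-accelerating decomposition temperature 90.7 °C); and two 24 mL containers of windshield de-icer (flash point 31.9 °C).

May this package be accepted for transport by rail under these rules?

Insecticide concentrate: oral LD50 364.9 mg/kg ≤ 500 mg/kg → Class 6.1 (Toxic).
The windshield de-icer has flash point 31.9 °C, which is < 38 °C, so it is Class 3 (Flammable Liquid).
Class 3 quantity: two 24 mL containers = 48 mL.
48 mL ≤ 50 mL (rail limit, Class 3) — within limit.
Class 6.1 quantity: 23 g.
23 g is within the rail limit of 25 g for Class 6.1.
The segregation rule (Class 3 with Class 5.1) does not apply to Class 3 with Class 6.1.
Every hazard class is within its rail limit and no segregation rule is violated.

Yes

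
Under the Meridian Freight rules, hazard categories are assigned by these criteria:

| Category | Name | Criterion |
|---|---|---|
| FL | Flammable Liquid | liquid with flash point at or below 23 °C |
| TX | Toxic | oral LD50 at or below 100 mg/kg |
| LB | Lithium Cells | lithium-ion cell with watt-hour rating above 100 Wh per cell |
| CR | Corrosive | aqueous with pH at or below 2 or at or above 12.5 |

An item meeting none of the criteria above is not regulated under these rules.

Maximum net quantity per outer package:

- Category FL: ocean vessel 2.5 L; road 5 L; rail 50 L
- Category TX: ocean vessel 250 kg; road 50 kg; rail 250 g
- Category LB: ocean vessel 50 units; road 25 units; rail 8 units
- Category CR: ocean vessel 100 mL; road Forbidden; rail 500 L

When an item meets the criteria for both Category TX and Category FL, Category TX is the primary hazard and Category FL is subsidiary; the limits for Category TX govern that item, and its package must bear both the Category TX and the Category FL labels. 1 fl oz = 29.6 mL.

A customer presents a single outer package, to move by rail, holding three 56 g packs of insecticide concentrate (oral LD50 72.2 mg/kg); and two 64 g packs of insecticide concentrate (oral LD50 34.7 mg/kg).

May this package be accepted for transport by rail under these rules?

No

With oral LD50 72.2 mg/kg (≤ 100 mg/kg), the insecticide concentrate falls in Category TX.
With oral LD50 34.7 mg/kg (≤ 100 mg/kg), the insecticide concentrate falls in Category TX.
Category TX net quantity: (three 56 g packs = 168 g) + (two 64 g packs = 128 g) = 296 g.
296 g > 250 g (rail limit, Category TX) — over the limit.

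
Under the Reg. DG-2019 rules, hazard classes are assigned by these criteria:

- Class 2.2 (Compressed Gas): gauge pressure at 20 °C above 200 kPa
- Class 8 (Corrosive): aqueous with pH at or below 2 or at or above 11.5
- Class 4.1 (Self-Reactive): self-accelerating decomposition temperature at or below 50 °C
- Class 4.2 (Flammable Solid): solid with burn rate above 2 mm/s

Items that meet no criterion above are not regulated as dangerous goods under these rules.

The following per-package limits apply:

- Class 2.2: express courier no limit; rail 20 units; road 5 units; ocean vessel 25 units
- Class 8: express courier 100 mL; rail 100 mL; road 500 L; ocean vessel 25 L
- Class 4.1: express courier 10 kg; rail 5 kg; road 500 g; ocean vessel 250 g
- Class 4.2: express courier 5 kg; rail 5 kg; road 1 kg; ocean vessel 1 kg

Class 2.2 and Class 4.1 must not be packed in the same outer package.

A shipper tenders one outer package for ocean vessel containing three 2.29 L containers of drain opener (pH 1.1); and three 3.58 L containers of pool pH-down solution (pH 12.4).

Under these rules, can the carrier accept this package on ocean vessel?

pH 1.1 meets the Class 8 criterion (Corrosive), so the drain opener is Class 8.
With pH 12.4 (≥ 11.5), the pool pH-down solution falls in Class 8.
Total Class 8: (three 2.29 L containers = 6.87 L) + (three 3.58 L containers = 10.74 L) = 17.61 L.
17.61 L ≤ 25 L (ocean vessel limit, Class 8) — within limit.

Yes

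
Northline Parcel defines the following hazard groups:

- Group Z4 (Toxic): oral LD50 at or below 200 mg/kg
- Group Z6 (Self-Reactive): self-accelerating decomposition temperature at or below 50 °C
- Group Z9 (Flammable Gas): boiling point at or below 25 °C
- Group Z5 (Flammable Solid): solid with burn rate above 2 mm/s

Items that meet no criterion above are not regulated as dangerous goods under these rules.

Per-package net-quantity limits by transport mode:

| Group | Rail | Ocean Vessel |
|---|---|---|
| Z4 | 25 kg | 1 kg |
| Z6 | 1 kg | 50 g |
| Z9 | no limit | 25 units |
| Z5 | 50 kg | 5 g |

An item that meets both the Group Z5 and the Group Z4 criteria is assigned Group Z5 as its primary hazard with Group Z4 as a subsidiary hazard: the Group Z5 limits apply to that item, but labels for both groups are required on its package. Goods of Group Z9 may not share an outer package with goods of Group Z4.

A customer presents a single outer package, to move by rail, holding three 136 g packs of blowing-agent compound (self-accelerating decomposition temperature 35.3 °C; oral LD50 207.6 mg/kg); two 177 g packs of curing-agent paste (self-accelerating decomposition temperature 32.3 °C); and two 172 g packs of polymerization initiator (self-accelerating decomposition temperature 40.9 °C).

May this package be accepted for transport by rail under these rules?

The blowing-agent compound has self-accelerating decomposition temperature 35.3 °C, which is ≤ 50 °C, so it is Group Z6 (Self-Reactive).
With self-accelerating decomposition temperature 32.3 °C (≤ 50 °C), the curing-agent paste falls in Group Z6.
Self-accelerating decomposition temperature 40.9 °C meets the Group Z6 criterion (Self-Reactive), so the polymerization initiator is Group Z6.
Group Z6 net quantity: (three 136 g packs = 408 g) + (two 177 g packs = 354 g) + (two 172 g packs = 344 g) = 1.106 kg.
That exceeds the Group Z6 rail limit of 1 kg.

No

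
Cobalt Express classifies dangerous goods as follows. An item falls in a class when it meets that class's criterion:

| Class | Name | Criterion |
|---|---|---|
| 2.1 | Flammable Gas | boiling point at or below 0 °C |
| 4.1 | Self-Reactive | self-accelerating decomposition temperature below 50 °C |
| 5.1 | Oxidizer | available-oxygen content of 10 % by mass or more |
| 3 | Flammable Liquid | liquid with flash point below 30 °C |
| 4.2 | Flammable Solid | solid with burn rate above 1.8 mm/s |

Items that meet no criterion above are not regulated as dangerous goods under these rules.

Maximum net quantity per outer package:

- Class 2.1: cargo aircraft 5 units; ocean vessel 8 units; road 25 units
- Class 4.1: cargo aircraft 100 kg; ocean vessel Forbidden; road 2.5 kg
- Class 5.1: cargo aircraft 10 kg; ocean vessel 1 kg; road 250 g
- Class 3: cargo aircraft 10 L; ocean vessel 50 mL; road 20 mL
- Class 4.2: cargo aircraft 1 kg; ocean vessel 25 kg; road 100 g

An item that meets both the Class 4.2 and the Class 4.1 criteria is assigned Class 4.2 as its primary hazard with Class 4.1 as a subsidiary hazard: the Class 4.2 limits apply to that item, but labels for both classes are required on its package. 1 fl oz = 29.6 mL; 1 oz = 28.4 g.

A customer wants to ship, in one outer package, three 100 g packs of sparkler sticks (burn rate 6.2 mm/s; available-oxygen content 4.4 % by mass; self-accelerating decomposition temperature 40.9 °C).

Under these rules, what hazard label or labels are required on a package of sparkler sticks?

The sparkler sticks have burn rate 6.2 mm/s, which is > 1.8 mm/s, so they are Class 4.2 (Flammable Solid).
With self-accelerating decomposition temperature 40.9 °C (< 50 °C), the sparkler sticks fall in Class 4.1.
By the precedence rule Class 4.2 is primary and Class 4.1 is subsidiary, and that rule requires both labels on the package.

Class 4.1 and 4.2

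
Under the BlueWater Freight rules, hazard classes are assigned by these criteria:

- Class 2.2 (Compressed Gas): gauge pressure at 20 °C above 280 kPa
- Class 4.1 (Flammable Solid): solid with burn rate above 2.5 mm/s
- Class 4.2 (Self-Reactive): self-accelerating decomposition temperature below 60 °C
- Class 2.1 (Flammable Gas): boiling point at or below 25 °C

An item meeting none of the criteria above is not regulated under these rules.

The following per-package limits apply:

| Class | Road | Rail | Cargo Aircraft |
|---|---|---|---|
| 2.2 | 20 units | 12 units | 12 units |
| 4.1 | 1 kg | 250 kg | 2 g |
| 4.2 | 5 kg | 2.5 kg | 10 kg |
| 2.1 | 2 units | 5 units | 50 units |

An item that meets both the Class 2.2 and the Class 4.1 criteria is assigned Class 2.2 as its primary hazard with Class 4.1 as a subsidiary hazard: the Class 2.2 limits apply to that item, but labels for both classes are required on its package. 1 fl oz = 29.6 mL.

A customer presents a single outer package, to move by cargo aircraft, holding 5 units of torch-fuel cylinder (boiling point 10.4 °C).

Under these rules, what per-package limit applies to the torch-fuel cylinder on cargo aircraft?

50 units

With boiling point 10.4 °C (≤ 25 °C), the torch-fuel cylinder falls in Class 2.1.
The cargo aircraft limit for Class 2.1 is 50 units.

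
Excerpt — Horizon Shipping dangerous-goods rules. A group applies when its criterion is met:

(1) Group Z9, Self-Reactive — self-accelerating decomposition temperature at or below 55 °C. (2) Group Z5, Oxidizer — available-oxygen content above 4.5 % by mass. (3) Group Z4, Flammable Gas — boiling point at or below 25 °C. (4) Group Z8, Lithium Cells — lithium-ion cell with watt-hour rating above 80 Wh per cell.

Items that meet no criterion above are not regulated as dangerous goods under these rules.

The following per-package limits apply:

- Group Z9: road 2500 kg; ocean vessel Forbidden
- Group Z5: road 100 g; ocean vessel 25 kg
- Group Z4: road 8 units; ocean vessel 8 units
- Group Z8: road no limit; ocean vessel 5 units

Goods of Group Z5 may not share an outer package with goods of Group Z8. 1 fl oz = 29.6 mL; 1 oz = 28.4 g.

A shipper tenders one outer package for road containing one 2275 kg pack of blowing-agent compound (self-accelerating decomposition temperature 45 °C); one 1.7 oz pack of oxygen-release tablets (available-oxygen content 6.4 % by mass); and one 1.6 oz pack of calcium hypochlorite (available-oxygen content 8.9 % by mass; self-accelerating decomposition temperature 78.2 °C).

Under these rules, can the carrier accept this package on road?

Yes

Self-accelerating decomposition temperature 45 °C meets the Group Z9 criterion (Self-Reactive), so the blowing-agent compound is Group Z9.
Oxygen-release tablets: available-oxygen content 6.4 % by mass > 4.5 % by mass → Group Z5 (Oxidizer).
The calcium hypochlorite has available-oxygen content 8.9 % by mass, which is > 4.5 % by mass, so it is Group Z5 (Oxidizer).
Total Group Z5: (one 1.7 oz pack = 48.28 g) + (one 1.6 oz pack = 45.44 g) = 93.72 g.
93.72 g ≤ 100 g (road limit, Group Z5) — within limit.
Group Z9 quantity: 2275 kg.
2275 kg is within the road limit of 2500 kg for Group Z9.
The segregation rule (Group Z5 with Group Z8) does not apply to Group Z5 with Group Z9.
Every hazard group is within its road limit and no segregation rule is violated.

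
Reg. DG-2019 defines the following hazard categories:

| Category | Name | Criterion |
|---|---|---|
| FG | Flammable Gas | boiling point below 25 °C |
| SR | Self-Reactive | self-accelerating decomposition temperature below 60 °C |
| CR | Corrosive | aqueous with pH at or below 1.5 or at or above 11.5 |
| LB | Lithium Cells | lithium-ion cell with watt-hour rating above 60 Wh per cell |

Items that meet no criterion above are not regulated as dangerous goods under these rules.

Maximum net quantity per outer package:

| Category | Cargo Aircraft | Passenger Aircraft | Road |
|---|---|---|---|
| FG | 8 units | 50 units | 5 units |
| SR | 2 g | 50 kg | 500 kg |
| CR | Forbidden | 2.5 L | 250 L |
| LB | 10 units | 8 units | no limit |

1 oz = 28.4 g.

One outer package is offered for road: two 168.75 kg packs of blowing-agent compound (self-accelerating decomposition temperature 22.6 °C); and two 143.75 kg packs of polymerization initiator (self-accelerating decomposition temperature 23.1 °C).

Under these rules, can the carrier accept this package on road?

No

With self-accelerating decomposition temperature 22.6 °C (< 60 °C), the blowing-agent compound falls in Category SR.
Self-accelerating decomposition temperature 23.1 °C meets the Category SR criterion (Self-Reactive), so the polymerization initiator is Category SR.
Total Category SR: (two 168.75 kg packs = 337.5 kg) + (two 143.75 kg packs = 287.5 kg) = 625 kg.
625 kg > 500 kg (road limit, Category SR) — over the limit.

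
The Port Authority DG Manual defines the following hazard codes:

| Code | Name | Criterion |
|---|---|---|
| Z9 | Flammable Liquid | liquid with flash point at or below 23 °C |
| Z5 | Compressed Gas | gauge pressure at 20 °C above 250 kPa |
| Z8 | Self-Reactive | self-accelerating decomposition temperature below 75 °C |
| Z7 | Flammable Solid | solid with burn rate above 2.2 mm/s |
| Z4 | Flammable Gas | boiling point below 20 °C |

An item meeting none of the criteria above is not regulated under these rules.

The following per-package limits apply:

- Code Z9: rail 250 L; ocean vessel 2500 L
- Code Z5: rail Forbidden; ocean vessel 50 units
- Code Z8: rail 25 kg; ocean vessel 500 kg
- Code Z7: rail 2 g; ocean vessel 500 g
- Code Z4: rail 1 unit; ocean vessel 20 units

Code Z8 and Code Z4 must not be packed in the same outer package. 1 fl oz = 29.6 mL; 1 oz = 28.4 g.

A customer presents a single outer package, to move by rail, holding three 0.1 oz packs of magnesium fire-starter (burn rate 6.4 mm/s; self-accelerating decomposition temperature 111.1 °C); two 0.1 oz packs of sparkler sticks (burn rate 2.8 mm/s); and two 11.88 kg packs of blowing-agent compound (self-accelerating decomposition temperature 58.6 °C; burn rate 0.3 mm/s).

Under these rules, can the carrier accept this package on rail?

No

Magnesium fire-starter: burn rate 6.4 mm/s > 2.2 mm/s → Code Z7 (Flammable Solid).
Sparkler sticks: burn rate 2.8 mm/s > 2.2 mm/s → Code Z7 (Flammable Solid).
The blowing-agent compound has self-accelerating decomposition temperature 58.6 °C, which is < 75 °C, so it is Code Z8 (Self-Reactive).
Total Code Z7: (three 0.1 oz packs = 8.52 g) + (two 0.1 oz packs = 5.68 g) = 14.2 g.
14.2 g > 2 g (rail limit, Code Z7) — over the limit.
Code Z8 quantity: two 11.88 kg packs = 23.76 kg.
23.76 kg is within the rail limit of 25 kg for Code Z8.
The segregation rule (Code Z8 with Code Z4) does not apply to Code Z7 with Code Z8.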